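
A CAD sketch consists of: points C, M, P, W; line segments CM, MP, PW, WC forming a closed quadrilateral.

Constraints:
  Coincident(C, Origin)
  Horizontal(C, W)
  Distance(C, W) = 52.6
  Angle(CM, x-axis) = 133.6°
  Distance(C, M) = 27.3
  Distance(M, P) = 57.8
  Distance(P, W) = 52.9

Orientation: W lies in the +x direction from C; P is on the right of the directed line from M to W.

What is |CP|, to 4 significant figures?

32.06

Checks: |MP| = 57.80 ✓; |PW| = 52.90 ✓.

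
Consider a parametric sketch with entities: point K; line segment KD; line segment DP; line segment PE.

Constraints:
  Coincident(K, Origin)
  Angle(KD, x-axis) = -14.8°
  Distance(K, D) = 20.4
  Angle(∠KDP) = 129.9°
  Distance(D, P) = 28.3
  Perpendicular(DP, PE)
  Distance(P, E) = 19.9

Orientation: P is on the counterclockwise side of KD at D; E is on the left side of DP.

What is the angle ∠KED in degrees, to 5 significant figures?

29.251°

K is at the origin; KD runs at -14.8° with length 20.4, so D = 20.4·(cos -14.8°, sin -14.8°) = (19.723, -5.2111). ∠KDP = 129.9°, so DP runs at -14.8° + (180° − 129.9°) = 35.300° from the x-axis; with |DP| = 28.3, P = D + 28.3·(cos 35.300°, sin 35.300°) = (42.820, 11.142). The perpendicularity gives PE at right angles to DP; with |PE| = 19.9 on the left of DP, E = P + 19.9·(-0.57786, 0.81614) = (31.321, 27.383). Then cos ∠KED = EK·ED / (|EK||ED|), giving 29.251°.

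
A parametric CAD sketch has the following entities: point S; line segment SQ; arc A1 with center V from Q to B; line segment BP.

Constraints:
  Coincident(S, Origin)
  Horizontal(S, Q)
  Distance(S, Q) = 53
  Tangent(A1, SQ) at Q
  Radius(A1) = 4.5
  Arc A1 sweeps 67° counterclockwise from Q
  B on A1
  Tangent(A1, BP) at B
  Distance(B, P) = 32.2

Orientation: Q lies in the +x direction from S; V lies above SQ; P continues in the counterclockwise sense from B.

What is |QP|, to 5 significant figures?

36.446

S is at the origin; SQ is horizontal with |SQ| = 53.0 and Q on the +x side, so Q = (53.000, 0.0000). The tangent condition forces VQ to be normal to SQ, so V = Q + (0, 4.5) = (53.000, 4.5000). On A1, Q sits at bearing -90° from V; a 67° counterclockwise sweep puts B at bearing -23°, so B = V + 4.5·(cos -23°, sin -23°) = (57.142, 2.7417). The tangent condition forces VB to be normal to BP, so BP runs along (−sin -23°, cos -23°); with |BP| = 32.2, P = (69.724, 32.382). Then |QP| = |P − Q| = 36.446.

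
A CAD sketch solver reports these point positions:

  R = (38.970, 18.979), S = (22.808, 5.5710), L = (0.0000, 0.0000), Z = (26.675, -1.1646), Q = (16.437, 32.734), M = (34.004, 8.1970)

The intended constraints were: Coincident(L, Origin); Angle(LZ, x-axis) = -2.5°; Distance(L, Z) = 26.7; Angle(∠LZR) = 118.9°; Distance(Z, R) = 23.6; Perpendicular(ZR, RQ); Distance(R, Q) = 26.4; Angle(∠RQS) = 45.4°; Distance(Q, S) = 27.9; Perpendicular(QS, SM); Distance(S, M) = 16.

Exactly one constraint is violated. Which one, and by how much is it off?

Distance(S, M) = 16 — off by 4.50.

L = (0.00, 0.00) ✓; LZ at -2.500° ✓; |LZ| = 26.70 ✓; ∠LZR = 118.9° ✓; |ZR| = 23.60 ✓; ∠(ZR, RQ) = 90.00° ✓; |RQ| = 26.40 ✓; ∠RQS = 45.40° ✓; |QS| = 27.90 ✓; ∠(QS, SM) = 90.00° ✓; |SM| = 11.50 ✗.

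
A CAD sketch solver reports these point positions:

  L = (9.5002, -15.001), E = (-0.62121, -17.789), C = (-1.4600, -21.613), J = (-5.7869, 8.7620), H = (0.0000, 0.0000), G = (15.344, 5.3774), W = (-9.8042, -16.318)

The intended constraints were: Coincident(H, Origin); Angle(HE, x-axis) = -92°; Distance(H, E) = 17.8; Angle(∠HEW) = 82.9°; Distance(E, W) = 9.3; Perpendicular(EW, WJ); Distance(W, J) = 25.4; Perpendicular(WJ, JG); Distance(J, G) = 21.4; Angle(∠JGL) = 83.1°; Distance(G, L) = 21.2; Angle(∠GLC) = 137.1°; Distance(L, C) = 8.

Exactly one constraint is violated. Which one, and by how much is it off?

Distance(L, C) = 8 — off by 4.80.

H = (0.00, 0.00) ✓; HE at -92.00° ✓; |HE| = 17.80 ✓; ∠HEW = 82.90° ✓; |EW| = 9.300 ✓; ∠(EW, WJ) = 90.00° ✓; |WJ| = 25.40 ✓; ∠(WJ, JG) = 90.00° ✓; |JG| = 21.40 ✓; ∠JGL = 83.10° ✓; |GL| = 21.20 ✓; ∠GLC = 137.1° ✓; |LC| = 12.80 ✗.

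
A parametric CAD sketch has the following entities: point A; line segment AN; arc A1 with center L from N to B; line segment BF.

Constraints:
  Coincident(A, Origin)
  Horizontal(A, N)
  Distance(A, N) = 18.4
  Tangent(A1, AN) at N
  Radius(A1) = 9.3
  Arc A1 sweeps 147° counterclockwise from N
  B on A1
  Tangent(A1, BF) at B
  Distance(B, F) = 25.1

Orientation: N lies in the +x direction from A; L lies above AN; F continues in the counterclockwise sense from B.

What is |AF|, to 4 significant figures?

30.86

On A1, N sits at bearing -90° from L; a 147° counterclockwise sweep puts B at bearing 57°, so B = L + 9.3·(cos 57°, sin 57°) = (23.47, 17.10). Tangency of A1 to BF means the radius LB is perpendicular to BF, so BF runs along (−sin 57°, cos 57°); with |BF| = 25.1, F = (2.415, 30.77). Then |AF| = |F − A| = 30.86.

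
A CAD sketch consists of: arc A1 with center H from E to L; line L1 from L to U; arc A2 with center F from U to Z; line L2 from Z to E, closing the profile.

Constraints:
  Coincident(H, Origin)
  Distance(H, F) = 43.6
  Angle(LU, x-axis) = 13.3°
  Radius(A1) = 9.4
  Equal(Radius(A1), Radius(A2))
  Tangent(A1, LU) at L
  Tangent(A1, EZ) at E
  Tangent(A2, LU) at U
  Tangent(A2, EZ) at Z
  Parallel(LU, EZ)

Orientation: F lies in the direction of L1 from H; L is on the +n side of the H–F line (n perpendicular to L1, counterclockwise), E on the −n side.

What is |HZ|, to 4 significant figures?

44.60

Tangency of A1 to both parallel lines with radius 9.4 puts L and E at H ± 9.4·n: L = (-2.162, 9.148), E = (2.162, -9.148). Equal radii place U and Z the same way about F: U = F + 9.4·n = (40.27, 19.18), Z = F − 9.4·n = (44.59, 0.8823). Then |HZ| = |Z − H| = 44.60.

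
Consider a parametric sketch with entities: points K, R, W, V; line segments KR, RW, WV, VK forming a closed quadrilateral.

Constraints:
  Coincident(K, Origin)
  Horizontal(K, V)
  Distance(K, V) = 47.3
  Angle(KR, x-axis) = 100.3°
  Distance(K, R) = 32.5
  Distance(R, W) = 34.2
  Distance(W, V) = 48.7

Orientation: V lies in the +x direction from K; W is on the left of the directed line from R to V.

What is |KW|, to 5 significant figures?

51.153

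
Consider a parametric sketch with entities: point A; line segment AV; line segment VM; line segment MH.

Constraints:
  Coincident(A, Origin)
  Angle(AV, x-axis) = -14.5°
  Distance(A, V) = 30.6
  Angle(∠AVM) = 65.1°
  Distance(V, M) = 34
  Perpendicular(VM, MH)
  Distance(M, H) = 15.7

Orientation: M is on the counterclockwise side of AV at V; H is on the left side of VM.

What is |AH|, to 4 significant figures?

24.32

∠AVM = 65.1°, so VM runs at -14.5° + (180° − 65.1°) = 100.4° from the x-axis; with |VM| = 34.0, M = V + 34.0·(cos 100.4°, sin 100.4°) = (23.49, 25.78). The perpendicularity gives MH at right angles to VM; with |MH| = 15.7 on the left of VM, H = M + 15.7·(-0.9836, -0.1805) = (8.046, 22.95). Then |AH| = |H − A| = 24.32.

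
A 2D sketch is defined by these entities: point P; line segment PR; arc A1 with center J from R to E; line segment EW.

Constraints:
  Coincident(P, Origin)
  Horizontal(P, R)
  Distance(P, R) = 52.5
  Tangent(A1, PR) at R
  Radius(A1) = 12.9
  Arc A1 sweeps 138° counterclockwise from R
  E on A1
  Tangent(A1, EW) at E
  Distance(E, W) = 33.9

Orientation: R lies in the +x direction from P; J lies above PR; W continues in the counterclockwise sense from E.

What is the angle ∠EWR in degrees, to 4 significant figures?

27.87°

P is at the origin; P and R share the same y with |PR| = 52.5 and R on the +x side, so R = (52.50, 0.000). Tangency of A1 to PR means the radius JR is perpendicular to PR, so J = R + (0, 12.9) = (52.50, 12.90). On A1, R sits at bearing -90° from J; a 138° counterclockwise sweep puts E at bearing 48°, so E = J + 12.9·(cos 48°, sin 48°) = (61.13, 22.49). The tangent condition forces JE to be normal to EW, so EW runs along (−sin 48°, cos 48°); with |EW| = 33.9, W = (35.94, 45.17). Then cos ∠EWR = WE·WR / (|WE||WR|), giving 27.87°.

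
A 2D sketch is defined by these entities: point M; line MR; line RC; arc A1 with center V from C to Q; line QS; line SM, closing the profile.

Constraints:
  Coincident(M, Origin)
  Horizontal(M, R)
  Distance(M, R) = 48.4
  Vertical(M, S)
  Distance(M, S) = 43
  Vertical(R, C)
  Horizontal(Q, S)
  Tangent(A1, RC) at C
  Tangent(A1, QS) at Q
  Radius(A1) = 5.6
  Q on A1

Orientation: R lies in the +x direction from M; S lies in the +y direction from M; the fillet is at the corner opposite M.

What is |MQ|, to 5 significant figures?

60.670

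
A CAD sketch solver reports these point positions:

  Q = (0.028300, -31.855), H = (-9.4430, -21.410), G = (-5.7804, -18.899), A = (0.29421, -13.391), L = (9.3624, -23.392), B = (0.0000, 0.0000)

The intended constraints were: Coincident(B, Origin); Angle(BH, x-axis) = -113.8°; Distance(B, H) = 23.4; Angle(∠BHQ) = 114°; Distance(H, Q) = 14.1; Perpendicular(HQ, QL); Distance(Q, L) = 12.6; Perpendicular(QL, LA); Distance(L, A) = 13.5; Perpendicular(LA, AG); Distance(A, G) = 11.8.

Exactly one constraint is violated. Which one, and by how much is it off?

Distance(A, G) = 11.8 — off by 3.60.

B = (0.00, 0.00) ✓; BH at -113.8° ✓; |BH| = 23.40 ✓; ∠BHQ = 114.0° ✓; |HQ| = 14.10 ✓; ∠(HQ, QL) = 90.00° ✓; |QL| = 12.60 ✓; ∠(QL, LA) = 90.00° ✓; |LA| = 13.50 ✓; ∠(LA, AG) = 90.00° ✓; |AG| = 8.200 ✗.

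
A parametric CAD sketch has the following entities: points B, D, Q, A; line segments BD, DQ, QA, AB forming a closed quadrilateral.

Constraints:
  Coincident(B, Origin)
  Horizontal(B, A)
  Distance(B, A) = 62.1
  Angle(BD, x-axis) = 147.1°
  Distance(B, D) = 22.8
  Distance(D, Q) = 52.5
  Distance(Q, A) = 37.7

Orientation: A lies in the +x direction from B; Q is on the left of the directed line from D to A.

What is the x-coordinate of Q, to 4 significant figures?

32.26

Checks: |DQ| = 52.50 ✓; |QA| = 37.70 ✓.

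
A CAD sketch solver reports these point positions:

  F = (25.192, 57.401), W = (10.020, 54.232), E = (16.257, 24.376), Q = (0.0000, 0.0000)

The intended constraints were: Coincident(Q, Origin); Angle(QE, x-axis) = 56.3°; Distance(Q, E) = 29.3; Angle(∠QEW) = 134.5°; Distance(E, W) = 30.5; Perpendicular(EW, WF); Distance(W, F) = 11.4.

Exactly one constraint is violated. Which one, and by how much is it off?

Distance(W, F) = 11.4 — off by 4.10.

Q = (0.00, 0.00) ✓; QE at 56.30° ✓; |QE| = 29.30 ✓; ∠QEW = 134.5° ✓; |EW| = 30.50 ✓; ∠(EW, WF) = 90.00° ✓; |WF| = 15.50 ✗.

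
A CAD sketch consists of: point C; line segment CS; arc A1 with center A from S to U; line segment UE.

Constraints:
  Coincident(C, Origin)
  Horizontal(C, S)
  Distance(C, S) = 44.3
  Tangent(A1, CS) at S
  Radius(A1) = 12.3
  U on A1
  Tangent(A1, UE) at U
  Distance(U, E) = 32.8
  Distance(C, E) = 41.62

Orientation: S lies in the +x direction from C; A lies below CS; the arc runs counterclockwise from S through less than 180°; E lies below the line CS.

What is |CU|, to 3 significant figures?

33.9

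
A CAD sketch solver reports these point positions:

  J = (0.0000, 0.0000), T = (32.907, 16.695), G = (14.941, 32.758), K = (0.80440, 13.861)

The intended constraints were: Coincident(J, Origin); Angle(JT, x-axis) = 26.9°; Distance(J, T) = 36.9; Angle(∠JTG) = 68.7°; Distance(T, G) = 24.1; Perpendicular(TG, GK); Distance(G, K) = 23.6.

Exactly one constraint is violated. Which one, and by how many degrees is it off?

Perpendicular(TG, GK) — off by 5.00°.

J = (0.00, 0.00) ✓; JT at 26.90° ✓; |JT| = 36.90 ✓; ∠JTG = 68.70° ✓; |TG| = 24.10 ✓; ∠(TG, GK) = 95.00° ✗; |GK| = 23.60 ✓.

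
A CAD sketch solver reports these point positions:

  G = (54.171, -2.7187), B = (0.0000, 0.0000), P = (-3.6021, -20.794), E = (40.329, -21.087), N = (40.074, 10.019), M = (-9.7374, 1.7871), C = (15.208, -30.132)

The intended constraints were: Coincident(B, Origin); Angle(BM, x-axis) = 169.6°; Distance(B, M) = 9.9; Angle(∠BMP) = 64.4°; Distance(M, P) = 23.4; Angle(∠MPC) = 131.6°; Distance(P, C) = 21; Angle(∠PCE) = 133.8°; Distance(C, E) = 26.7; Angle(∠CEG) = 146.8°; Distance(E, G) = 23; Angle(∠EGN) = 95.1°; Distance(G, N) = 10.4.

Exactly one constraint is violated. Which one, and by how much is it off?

Distance(G, N) = 10.4 — off by 8.60.

B = (0.00, 0.00) ✓; BM at 169.6° ✓; |BM| = 9.900 ✓; ∠BMP = 64.40° ✓; |MP| = 23.40 ✓; ∠MPC = 131.6° ✓; |PC| = 21.00 ✓; ∠PCE = 133.8° ✓; |CE| = 26.70 ✓; ∠CEG = 146.8° ✓; |EG| = 23.00 ✓; ∠EGN = 95.10° ✓; |GN| = 19.00 ✗.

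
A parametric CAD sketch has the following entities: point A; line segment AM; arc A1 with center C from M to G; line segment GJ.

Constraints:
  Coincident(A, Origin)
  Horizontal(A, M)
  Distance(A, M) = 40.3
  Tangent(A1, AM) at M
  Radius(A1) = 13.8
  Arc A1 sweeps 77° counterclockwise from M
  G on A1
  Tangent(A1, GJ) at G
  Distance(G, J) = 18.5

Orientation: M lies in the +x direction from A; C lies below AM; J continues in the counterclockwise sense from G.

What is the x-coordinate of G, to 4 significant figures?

26.85

A is at the origin; A and M share the same y with |AM| = 40.3 and M on the +x side, so M = (40.30, 0.000). A1 meets AM tangentially, so CM is at right angles to AM, so C = M + (0, -13.8) = (40.30, -13.80). On A1, M sits at bearing 90° from C; a 77° counterclockwise sweep puts G at bearing 167°, so G = C + 13.8·(cos 167°, sin 167°) = (26.85, -10.70). So G.x = 26.85.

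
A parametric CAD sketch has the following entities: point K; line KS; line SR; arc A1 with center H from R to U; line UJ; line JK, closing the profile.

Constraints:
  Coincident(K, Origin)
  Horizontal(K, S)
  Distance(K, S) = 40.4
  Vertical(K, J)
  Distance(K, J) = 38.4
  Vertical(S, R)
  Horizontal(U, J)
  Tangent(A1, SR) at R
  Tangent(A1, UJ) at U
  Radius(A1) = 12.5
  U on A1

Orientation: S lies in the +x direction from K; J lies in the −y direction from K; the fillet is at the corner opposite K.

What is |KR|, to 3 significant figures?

48.0

The virtual corner opposite K is at (40.4, -38.4). Tangency of A1 to SR means the radius HR is perpendicular to SR and since A1 is tangent to UJ there, HU ⟂ UJ, with radius 12.5, so the center H sits 12.5 in from both sides at H = (27.9, -25.9). That places the tangent points at R = (40.4, -25.9) on SR and U = (27.9, -38.4) on UJ. Then |KR| = |R − K| = 48.0.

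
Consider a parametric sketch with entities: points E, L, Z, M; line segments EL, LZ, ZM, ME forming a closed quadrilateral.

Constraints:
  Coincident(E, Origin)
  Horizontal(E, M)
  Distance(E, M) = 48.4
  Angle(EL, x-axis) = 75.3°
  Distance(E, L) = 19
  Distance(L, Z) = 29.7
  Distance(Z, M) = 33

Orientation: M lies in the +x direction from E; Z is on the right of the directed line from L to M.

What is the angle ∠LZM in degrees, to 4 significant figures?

97.79°

Checks: |LZ| = 29.70 ✓; |ZM| = 33.00 ✓.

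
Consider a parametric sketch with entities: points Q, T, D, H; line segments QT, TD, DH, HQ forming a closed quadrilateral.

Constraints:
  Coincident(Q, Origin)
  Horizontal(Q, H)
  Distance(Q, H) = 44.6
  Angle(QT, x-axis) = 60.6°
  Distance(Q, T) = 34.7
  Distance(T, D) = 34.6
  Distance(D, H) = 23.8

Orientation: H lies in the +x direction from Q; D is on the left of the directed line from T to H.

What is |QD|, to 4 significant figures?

55.80

Checks: |QH| = 44.60 ✓; |QT| = 34.70 ✓; |TD| = 34.60 ✓; |DH| = 23.80 ✓.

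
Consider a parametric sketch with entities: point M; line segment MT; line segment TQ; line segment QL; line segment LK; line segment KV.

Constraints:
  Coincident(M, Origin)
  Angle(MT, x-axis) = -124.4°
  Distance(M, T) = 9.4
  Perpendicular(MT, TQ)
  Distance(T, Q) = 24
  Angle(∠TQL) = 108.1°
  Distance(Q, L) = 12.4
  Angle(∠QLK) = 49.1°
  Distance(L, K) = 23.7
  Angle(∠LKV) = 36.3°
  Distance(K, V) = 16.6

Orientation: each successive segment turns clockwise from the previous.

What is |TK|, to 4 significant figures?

6.544

M is at the origin; MT runs at -124.4° with length 9.4, so T = (-5.311, -7.756). MT is perpendicular to TQ, so TQ runs at 145.6°; with |TQ| = 24.0, Q = (-25.11, 5.803). ∠TQL = 108.1° gives QL at 73.70° from the x-axis; with |QL| = 12.4, L = (-21.63, 17.70). ∠QLK = 49.1° gives LK at -57.20° from the x-axis; with |LK| = 23.7, K = (-8.795, -2.217). Then |TK| = |K − T| = 6.544.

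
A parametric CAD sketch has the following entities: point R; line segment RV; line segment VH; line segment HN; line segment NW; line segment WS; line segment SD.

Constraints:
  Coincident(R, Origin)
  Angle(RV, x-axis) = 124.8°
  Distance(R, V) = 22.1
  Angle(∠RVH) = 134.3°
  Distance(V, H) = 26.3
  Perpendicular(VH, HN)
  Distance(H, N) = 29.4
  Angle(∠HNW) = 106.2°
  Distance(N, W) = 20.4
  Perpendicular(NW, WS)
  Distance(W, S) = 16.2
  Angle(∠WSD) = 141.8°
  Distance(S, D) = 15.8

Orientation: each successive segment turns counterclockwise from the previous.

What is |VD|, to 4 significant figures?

9.467

R is at the origin; RV runs at 124.8° with length 22.1, so V = (-12.61, 18.15). ∠RVH = 134.3° gives VH at 170.5° from the x-axis; with |VH| = 26.3, H = (-38.55, 22.49). VH ⟂ HN, so HN runs at -99.50°; with |HN| = 29.4, N = (-43.40, -6.509). ∠HNW = 106.2° gives NW at -25.70° from the x-axis; with |NW| = 20.4, W = (-25.02, -15.36). The perpendicularity gives WS at right angles to NW, so WS runs at 64.30°; with |WS| = 16.2, S = (-18.00, -0.7578). ∠WSD = 141.8° gives SD at 102.5° from the x-axis; with |SD| = 15.8, D = (-21.42, 14.67). Then |VD| = |D − V| = 9.467.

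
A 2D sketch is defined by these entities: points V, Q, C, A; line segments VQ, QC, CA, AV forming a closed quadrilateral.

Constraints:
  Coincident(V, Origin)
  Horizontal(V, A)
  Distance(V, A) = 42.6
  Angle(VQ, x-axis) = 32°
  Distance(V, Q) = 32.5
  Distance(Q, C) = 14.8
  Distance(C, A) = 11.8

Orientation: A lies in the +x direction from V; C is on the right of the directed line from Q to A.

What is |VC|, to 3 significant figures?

31.3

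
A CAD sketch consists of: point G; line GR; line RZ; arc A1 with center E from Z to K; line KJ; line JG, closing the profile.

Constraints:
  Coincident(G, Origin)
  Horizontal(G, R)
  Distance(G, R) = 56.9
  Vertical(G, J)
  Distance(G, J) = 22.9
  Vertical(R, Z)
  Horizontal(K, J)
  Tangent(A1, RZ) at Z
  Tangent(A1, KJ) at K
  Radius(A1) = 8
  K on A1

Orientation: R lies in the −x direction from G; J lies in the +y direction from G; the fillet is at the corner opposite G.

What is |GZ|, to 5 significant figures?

58.819

G is at the origin; G and R share the same y with |GR| = 56.9 and R on the −x side, so R = (-56.900, 0.0000). GJ is vertical with |GJ| = 22.9 and J on the +y side, so J = (0.0000, 22.900). The virtual corner opposite G is at (-56.900, 22.900). Tangency of A1 to RZ means the radius EZ is perpendicular to RZ and tangency of A1 to KJ means the radius EK is perpendicular to KJ, with radius 8.0, so the center E sits 8.0 in from both sides at E = (-48.900, 14.900). That places the tangent points at Z = (-56.900, 14.900) on RZ and K = (-48.900, 22.900) on KJ. Then |GZ| = |Z − G| = 58.819.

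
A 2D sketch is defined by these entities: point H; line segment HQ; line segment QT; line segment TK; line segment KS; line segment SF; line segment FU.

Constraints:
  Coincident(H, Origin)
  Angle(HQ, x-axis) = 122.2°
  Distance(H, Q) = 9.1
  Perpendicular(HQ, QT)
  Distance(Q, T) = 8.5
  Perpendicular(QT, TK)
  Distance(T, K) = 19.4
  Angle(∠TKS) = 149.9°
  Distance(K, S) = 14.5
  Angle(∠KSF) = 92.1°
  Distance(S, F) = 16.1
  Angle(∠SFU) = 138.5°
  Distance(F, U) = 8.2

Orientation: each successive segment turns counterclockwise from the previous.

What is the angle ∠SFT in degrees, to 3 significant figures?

76.6°

∠TKS = 149.9° gives KS at -27.7° from the x-axis; with |KS| = 14.5, S = (11.1, -20.0). ∠KSF = 92.1° gives SF at 60.2° from the x-axis; with |SF| = 16.1, F = (19.1, -6.01). Then cos ∠SFT = FS·FT / (|FS||FT|), giving 76.6°.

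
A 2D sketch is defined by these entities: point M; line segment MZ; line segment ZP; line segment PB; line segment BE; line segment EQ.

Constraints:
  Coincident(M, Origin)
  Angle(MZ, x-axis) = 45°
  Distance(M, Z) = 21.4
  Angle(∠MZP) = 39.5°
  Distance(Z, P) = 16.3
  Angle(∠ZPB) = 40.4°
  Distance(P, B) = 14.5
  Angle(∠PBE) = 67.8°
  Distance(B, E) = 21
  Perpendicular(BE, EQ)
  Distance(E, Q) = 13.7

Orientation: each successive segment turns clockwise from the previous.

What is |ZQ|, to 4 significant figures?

18.90

∠PBE = 67.8° gives BE at 12.70° from the x-axis; with |BE| = 21.0, E = (25.76, 15.42). The perpendicularity gives EQ at right angles to BE, so EQ runs at -77.30°; with |EQ| = 13.7, Q = (28.77, 2.051). Then |ZQ| = |Q − Z| = 18.90.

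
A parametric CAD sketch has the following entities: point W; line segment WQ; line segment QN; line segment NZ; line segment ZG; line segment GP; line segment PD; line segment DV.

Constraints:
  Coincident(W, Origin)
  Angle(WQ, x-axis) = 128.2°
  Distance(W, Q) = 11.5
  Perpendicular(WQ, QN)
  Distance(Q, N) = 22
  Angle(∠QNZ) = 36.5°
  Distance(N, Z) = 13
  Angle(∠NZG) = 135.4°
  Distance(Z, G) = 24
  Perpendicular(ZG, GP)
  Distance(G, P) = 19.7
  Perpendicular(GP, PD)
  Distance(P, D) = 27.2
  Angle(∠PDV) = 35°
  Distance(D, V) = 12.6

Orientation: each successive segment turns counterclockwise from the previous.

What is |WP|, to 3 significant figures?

28.3

W is at the origin; WQ runs at 128.2° with length 11.5, so Q = (-7.11, 9.04). WQ is perpendicular to QN, so QN runs at -142°; with |QN| = 22.0, N = (-24.4, -4.57). ∠QNZ = 36.5° gives NZ at 1.70° from the x-axis; with |NZ| = 13.0, Z = (-11.4, -4.18). ∠NZG = 135.4° gives ZG at 46.3° from the x-axis; with |ZG| = 24.0, G = (5.17, 13.2). The perpendicularity gives GP at right angles to ZG, so GP runs at 136°; with |GP| = 19.7, P = (-9.07, 26.8). Then |WP| = |P − W| = 28.3.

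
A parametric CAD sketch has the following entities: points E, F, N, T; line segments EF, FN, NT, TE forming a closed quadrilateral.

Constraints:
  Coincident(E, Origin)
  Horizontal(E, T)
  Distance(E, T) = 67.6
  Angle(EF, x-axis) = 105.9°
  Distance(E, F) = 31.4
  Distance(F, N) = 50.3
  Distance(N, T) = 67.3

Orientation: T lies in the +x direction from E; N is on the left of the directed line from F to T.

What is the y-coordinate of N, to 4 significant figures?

57.94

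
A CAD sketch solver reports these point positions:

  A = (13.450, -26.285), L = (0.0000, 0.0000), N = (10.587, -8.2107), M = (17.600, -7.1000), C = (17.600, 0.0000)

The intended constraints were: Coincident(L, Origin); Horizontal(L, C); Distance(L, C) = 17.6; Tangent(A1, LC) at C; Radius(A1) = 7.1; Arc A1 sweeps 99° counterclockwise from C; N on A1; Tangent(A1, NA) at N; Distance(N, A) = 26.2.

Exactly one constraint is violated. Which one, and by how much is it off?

Distance(N, A) = 26.2 — off by 7.90.

L = (0.00, 0.00) ✓; L.y = 0.00, C.y = 0.00 ✓; |LC| = 17.60 ✓; ∠(MC, CL) = 90.00° ✓; |MC| = 7.100 ✓; bearing(M→N) − bearing(M→C) = 99.00° ✓; |MN| = 7.100 ✓; ∠(MN, NA) = 90.00° ✓; |NA| = 18.30 ✗.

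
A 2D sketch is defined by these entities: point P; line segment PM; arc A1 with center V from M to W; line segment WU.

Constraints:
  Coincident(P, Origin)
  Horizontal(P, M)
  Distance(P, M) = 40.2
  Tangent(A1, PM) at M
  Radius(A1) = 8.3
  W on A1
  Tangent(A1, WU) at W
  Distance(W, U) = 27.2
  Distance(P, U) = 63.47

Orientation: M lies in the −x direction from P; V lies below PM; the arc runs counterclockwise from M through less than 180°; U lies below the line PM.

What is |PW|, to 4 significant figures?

48.74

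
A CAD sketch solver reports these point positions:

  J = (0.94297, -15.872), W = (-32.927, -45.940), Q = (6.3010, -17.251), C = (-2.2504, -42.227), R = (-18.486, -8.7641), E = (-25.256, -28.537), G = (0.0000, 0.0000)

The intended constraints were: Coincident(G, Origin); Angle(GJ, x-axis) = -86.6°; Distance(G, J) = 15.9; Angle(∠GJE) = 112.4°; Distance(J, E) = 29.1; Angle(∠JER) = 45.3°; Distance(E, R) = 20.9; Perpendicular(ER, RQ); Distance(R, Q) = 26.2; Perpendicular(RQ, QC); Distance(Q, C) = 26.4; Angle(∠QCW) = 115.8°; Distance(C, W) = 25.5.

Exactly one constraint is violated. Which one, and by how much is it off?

Distance(C, W) = 25.5 — off by 5.40.

G = (0.00, 0.00) ✓; GJ at -86.60° ✓; |GJ| = 15.90 ✓; ∠GJE = 112.4° ✓; |JE| = 29.10 ✓; ∠JER = 45.30° ✓; |ER| = 20.90 ✓; ∠(ER, RQ) = 90.00° ✓; |RQ| = 26.20 ✓; ∠(RQ, QC) = 90.00° ✓; |QC| = 26.40 ✓; ∠QCW = 115.8° ✓; |CW| = 30.90 ✗.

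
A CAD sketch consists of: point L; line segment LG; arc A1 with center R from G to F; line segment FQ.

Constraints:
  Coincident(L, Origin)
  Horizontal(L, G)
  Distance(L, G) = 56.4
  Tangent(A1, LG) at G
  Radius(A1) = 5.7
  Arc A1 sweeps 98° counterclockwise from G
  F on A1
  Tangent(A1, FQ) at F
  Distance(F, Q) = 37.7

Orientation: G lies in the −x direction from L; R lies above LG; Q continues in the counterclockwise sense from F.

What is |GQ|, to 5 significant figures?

43.828

L is at the origin; L and G share the same y with |LG| = 56.4 and G on the −x side, so G = (-56.400, 0.0000). Since A1 is tangent to LG there, RG ⟂ LG, so R = G + (0, 5.7) = (-56.400, 5.7000). On A1, G sits at bearing -90° from R; a 98° counterclockwise sweep puts F at bearing 8°, so F = R + 5.7·(cos 8°, sin 8°) = (-50.755, 6.4933). The tangent condition forces RF to be normal to FQ, so FQ runs along (−sin 8°, cos 8°); with |FQ| = 37.7, Q = (-56.002, 43.826). Then |GQ| = |Q − G| = 43.828.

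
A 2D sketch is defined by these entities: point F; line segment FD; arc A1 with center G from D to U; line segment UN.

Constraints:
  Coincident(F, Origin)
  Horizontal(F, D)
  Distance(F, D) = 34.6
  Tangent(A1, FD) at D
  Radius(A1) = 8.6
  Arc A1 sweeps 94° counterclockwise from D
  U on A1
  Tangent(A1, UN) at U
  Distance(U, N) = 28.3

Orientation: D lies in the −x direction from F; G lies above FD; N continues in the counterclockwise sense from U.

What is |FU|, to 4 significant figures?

27.60

A1 meets FD tangentially, so GD is at right angles to FD, so G = D + (0, 8.6) = (-34.60, 8.600). On A1, D sits at bearing -90° from G; a 94° counterclockwise sweep puts U at bearing 4°, so U = G + 8.6·(cos 4°, sin 4°) = (-26.02, 9.200). Then |FU| = |U − F| = 27.60.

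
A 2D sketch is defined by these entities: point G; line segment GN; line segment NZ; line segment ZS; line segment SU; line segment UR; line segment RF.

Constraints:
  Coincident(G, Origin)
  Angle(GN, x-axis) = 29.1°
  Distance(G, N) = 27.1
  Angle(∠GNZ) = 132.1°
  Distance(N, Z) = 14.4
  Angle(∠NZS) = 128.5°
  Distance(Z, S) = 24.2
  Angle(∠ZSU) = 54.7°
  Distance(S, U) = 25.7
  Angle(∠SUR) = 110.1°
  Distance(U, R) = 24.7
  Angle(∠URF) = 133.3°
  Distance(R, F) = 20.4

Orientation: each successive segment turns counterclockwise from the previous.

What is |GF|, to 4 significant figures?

45.88

∠SUR = 110.1° gives UR at -36.30° from the x-axis; with |UR| = 24.7, R = (24.59, 6.847). ∠URF = 133.3° gives RF at 10.40° from the x-axis; with |RF| = 20.4, F = (44.65, 10.53). Then |GF| = |F − G| = 45.88.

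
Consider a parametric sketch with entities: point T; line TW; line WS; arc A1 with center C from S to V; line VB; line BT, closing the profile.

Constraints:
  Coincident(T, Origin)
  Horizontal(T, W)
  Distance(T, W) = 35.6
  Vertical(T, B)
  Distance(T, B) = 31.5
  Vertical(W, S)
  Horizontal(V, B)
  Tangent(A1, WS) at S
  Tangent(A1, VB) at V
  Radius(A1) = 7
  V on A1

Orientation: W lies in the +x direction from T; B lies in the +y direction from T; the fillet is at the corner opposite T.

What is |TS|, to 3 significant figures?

43.2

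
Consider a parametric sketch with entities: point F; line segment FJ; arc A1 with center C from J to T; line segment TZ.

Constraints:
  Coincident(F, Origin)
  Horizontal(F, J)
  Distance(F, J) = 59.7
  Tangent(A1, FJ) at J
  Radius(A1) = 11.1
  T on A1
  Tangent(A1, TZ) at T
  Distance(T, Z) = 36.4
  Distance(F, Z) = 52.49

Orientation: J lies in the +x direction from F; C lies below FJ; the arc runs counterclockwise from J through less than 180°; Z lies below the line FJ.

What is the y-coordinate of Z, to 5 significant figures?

-39.587

F is at the origin; F and J share the same y with |FJ| = 59.7 and J on the +x side, so J = (59.700, 0.0000). The tangent condition forces CJ to be normal to FJ, so C = J + (0, -11.1) = (59.700, -11.100). Since CT ⟂ TZ (tangency), |CZ| = √(11.1² + 36.4²) = 38.055 regardless of where T sits on A1. So Z lies on both circle(F, 52.49) and circle(C, 38.055); the below-FJ intersection is Z = (34.468, -39.587). T is the foot of the tangent from Z: T = (49.605, -6.4840).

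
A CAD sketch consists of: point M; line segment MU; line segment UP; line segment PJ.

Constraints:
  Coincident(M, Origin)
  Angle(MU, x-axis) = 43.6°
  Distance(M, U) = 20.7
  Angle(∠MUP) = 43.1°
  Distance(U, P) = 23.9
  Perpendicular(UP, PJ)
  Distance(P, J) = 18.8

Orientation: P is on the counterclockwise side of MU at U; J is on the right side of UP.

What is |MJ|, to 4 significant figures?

34.10

∠MUP = 43.1°, so UP runs at 43.6° + (180° − 43.1°) = 180.5° from the x-axis; with |UP| = 23.9, P = U + 23.9·(cos 180.5°, sin 180.5°) = (-8.909, 14.07). UP is perpendicular to PJ; with |PJ| = 18.8 on the right of UP, J = P + 18.8·(-0.008727, 1.000) = (-9.073, 32.87). Then |MJ| = |J − M| = 34.10.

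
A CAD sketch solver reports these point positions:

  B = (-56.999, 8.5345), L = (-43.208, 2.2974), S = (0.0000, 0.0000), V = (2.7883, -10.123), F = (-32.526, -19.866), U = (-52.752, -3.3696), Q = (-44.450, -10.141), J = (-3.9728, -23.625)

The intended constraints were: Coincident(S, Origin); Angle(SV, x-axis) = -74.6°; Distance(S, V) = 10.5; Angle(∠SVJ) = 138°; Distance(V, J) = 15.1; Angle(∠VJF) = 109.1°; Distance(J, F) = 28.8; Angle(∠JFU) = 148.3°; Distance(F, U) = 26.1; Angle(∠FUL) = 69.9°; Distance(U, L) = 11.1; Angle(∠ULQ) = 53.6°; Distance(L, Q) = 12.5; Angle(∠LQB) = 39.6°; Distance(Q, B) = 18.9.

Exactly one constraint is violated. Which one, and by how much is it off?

Distance(Q, B) = 18.9 — off by 3.60.

S = (0.00, 0.00) ✓; SV at -74.60° ✓; |SV| = 10.50 ✓; ∠SVJ = 138.0° ✓; |VJ| = 15.10 ✓; ∠VJF = 109.1° ✓; |JF| = 28.80 ✓; ∠JFU = 148.3° ✓; |FU| = 26.10 ✓; ∠FUL = 69.90° ✓; |UL| = 11.10 ✓; ∠ULQ = 53.60° ✓; |LQ| = 12.50 ✓; ∠LQB = 39.60° ✓; |QB| = 22.50 ✗.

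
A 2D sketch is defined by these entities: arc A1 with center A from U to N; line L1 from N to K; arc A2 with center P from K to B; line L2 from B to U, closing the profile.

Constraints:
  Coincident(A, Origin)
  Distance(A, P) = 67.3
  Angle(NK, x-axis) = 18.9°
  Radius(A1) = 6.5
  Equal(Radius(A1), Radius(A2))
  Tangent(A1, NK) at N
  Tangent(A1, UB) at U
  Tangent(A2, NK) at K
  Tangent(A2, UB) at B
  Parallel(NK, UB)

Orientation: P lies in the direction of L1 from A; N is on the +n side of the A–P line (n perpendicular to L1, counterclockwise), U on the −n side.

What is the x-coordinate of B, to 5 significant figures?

65.777

The slot axis is L1's direction at 18.9°, so u = (cos 18.9°, sin 18.9°) = (0.94609, 0.32392) and n = (−sin 18.9°, cos 18.9°) = (-0.32392, 0.94609). A is at the origin and P lies 67.3 along u from A, so P = 67.3·u = (63.672, 21.800). Tangency of A1 to both parallel lines with radius 6.5 puts N and U at A ± 6.5·n: N = (-2.1055, 6.1496), U = (2.1055, -6.1496). Equal radii place K and B the same way about P: K = P + 6.5·n = (61.566, 27.949), B = P − 6.5·n = (65.777, 15.650). So B.x = 65.777.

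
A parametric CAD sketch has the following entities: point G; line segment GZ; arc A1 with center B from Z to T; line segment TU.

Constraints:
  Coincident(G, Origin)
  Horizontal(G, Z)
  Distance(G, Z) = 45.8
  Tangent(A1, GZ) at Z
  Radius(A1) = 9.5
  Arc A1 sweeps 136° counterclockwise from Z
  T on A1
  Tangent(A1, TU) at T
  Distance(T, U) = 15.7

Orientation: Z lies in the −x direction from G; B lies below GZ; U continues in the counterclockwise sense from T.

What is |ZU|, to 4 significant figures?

27.64

On A1, Z sits at bearing 90° from B; a 136° counterclockwise sweep puts T at bearing 226°, so T = B + 9.5·(cos 226°, sin 226°) = (-52.40, -16.33). Tangency of A1 to TU means the radius BT is perpendicular to TU, so TU runs along (−sin 226°, cos 226°); with |TU| = 15.7, U = (-41.11, -27.24). Then |ZU| = |U − Z| = 27.64.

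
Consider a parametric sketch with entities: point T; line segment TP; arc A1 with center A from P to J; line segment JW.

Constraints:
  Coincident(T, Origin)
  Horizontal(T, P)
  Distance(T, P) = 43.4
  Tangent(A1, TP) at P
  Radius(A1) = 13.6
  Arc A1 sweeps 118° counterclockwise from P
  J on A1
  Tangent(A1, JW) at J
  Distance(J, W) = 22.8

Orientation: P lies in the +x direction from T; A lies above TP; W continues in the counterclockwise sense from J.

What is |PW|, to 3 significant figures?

40.1

On A1, P sits at bearing -90° from A; a 118° counterclockwise sweep puts J at bearing 28°, so J = A + 13.6·(cos 28°, sin 28°) = (55.4, 20.0). Since A1 is tangent to JW there, AJ ⟂ JW, so JW runs along (−sin 28°, cos 28°); with |JW| = 22.8, W = (44.7, 40.1). Then |PW| = |W − P| = 40.1.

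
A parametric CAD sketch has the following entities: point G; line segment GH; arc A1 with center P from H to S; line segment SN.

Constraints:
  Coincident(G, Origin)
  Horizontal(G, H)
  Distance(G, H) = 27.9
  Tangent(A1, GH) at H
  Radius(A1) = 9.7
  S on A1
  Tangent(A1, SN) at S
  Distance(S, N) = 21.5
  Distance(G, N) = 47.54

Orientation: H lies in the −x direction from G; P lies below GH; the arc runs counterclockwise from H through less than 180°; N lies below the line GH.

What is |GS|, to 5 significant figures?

39.069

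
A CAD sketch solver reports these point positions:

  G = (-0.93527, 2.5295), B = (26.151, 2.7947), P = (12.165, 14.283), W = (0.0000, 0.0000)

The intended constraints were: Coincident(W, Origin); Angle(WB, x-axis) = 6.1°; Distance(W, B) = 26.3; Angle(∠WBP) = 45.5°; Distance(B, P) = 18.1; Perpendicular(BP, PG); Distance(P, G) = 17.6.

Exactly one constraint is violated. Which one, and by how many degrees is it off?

Perpendicular(BP, PG) — off by 8.70°.

W = (0.00, 0.00) ✓; WB at 6.100° ✓; |WB| = 26.30 ✓; ∠WBP = 45.50° ✓; |BP| = 18.10 ✓; ∠(BP, PG) = 81.30° ✗; |PG| = 17.60 ✓.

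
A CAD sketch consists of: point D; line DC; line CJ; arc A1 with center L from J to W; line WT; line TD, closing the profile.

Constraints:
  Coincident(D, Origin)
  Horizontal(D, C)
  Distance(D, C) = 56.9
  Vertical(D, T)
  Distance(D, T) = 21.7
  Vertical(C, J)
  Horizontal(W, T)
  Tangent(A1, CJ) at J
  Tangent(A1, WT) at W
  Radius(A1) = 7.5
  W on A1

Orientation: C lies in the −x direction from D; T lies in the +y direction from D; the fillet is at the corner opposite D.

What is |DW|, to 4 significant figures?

53.96

D is at the origin; DC is horizontal with |DC| = 56.9 and C on the −x side, so C = (-56.90, 0.000). D and T share the same x with |DT| = 21.7 and T on the +y side, so T = (0.000, 21.70). The virtual corner opposite D is at (-56.90, 21.70). A1 meets CJ tangentially, so LJ is at right angles to CJ and the tangent condition forces LW to be normal to WT, with radius 7.5, so the center L sits 7.5 in from both sides at L = (-49.40, 14.20). That places the tangent points at J = (-56.90, 14.20) on CJ and W = (-49.40, 21.70) on WT. Then |DW| = |W − D| = 53.96.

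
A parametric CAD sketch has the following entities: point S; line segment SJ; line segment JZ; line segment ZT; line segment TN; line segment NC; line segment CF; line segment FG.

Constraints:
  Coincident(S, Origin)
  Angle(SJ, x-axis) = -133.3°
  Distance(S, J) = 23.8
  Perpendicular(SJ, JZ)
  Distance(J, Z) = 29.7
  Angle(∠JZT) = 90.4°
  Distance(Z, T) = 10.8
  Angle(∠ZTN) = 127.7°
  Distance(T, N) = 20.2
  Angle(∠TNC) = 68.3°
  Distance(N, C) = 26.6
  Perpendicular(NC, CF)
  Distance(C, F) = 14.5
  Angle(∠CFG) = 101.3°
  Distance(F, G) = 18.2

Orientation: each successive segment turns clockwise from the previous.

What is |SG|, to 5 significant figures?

31.983

S is at the origin; SJ runs at -133.3° with length 23.8, so J = (-16.322, -17.321). SJ is perpendicular to JZ, so JZ runs at 136.70°; with |JZ| = 29.7, Z = (-37.937, 3.0478). ∠JZT = 90.4° gives ZT at 47.100° from the x-axis; with |ZT| = 10.8, T = (-30.586, 10.959). ∠ZTN = 127.7° gives TN at -5.2000° from the x-axis; with |TN| = 20.2, N = (-10.469, 9.1285). ∠TNC = 68.3° gives NC at -116.90° from the x-axis; with |NC| = 26.6, C = (-22.503, -14.593). NC ⟂ CF, so CF runs at 153.10°; with |CF| = 14.5, F = (-35.435, -8.0330). ∠CFG = 101.3° gives FG at 74.400° from the x-axis; with |FG| = 18.2, G = (-30.540, 9.4965). Then |SG| = |G − S| = 31.983.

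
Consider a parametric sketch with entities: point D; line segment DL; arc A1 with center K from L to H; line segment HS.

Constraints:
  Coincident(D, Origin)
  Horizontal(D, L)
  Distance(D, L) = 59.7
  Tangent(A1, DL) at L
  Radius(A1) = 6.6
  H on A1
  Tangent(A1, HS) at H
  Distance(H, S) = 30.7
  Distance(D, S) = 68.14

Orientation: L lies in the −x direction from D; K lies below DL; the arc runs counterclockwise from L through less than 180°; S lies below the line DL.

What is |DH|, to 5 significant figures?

66.547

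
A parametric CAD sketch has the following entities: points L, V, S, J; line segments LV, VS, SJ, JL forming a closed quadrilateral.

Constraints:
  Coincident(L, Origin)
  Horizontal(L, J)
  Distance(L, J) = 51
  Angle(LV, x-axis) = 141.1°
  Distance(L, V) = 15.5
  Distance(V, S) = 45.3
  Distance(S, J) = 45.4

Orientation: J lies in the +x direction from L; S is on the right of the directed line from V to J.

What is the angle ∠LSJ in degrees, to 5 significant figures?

81.779°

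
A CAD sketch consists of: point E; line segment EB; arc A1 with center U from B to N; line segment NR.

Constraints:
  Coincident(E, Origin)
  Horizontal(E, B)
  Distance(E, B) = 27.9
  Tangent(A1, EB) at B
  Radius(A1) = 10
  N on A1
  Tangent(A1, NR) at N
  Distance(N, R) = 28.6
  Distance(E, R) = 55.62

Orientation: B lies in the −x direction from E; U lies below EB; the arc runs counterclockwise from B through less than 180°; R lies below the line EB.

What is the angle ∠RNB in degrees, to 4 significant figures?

138.6°

E is at the origin; E and B share the same y with |EB| = 27.9 and B on the −x side, so B = (-27.90, 0.000). A1 meets EB tangentially, so UB is at right angles to EB, so U = B + (0, -10) = (-27.90, -10.00). Since UN ⟂ NR (tangency), |UR| = √(10.0² + 28.6²) = 30.30 regardless of where N sits on A1. So R lies on both circle(E, 55.62) and circle(U, 30.30); the below-EB intersection is R = (-41.43, -37.11). N is the foot of the tangent from R: N = (-37.82, -8.737).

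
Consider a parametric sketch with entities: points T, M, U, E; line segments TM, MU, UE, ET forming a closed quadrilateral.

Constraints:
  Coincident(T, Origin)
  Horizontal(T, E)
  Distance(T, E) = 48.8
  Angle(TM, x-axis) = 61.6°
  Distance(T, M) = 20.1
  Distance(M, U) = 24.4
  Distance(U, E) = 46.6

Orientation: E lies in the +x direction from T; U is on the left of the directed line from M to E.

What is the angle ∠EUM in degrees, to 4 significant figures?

66.29°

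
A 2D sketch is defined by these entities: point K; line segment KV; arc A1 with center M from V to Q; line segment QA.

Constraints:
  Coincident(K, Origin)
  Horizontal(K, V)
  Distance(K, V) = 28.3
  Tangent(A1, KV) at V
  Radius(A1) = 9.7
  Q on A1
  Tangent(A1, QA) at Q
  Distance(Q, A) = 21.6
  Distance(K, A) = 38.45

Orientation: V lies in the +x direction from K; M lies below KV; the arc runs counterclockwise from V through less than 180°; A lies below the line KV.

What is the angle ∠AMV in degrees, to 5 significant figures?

162.00°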